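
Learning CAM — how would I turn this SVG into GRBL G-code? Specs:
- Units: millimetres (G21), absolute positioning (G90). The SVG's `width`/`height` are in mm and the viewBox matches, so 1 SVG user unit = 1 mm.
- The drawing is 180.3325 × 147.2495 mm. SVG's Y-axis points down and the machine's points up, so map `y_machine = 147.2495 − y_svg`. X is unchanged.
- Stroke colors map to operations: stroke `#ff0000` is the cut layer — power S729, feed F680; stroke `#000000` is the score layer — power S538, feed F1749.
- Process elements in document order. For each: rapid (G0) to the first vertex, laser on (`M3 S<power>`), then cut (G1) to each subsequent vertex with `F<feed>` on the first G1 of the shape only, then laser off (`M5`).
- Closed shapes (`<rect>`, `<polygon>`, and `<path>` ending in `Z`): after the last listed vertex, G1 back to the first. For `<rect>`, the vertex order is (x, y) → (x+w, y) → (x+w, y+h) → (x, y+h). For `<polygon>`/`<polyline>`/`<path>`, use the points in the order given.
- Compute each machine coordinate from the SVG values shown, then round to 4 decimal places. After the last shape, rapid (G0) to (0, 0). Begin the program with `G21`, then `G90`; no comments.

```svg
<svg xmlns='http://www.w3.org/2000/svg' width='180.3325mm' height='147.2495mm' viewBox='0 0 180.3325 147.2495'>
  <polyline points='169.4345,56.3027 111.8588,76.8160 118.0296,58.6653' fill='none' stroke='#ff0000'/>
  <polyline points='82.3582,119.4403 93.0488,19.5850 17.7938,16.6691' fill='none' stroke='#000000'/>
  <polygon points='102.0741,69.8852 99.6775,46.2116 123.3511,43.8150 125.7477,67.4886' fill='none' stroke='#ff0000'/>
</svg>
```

viewBox `0 0 180.3325 147.2495` with mm width/height → 1 unit = 1 mm. Flip: y_m = 147.2495 − y_svg.

**Shape 1** — `<polyline>` open polyline, stroke `#ff0000` → cut (S729, F680). Machine vertices: (169.4345,90.9468) → (111.8588,70.4335) → (118.0296,88.5842). Open path.

**Shape 2** — `<polyline>` open polyline, stroke `#000000` → score (S538, F1749). Machine vertices: (82.3582,27.8092) → (93.0488,127.6645) → (17.7938,130.5804). Open path.

**Shape 3** — `<polygon>` regular polygon, stroke `#ff0000` → cut (S729, F680). Machine vertices: (102.0741,77.3643) → (99.6775,101.0379) → (123.3511,103.4345) → (125.7477,79.7609) → (102.0741,77.3643). Closed: final G1 returns to the first vertex.

G21
G90
G0 X169.4345 Y90.9468
M3 S729
G1 X111.8588 Y70.4335 F680
G1 X118.0296 Y88.5842
M5
G0 X82.3582 Y27.8092
M3 S538
G1 X93.0488 Y127.6645 F1749
G1 X17.7938 Y130.5804
M5
G0 X102.0741 Y77.3643
M3 S729
G1 X99.6775 Y101.0379 F680
G1 X123.3511 Y103.4345
G1 X125.7477 Y79.7609
G1 X102.0741 Y77.3643
M5
G0 X0.0000 Y0.0000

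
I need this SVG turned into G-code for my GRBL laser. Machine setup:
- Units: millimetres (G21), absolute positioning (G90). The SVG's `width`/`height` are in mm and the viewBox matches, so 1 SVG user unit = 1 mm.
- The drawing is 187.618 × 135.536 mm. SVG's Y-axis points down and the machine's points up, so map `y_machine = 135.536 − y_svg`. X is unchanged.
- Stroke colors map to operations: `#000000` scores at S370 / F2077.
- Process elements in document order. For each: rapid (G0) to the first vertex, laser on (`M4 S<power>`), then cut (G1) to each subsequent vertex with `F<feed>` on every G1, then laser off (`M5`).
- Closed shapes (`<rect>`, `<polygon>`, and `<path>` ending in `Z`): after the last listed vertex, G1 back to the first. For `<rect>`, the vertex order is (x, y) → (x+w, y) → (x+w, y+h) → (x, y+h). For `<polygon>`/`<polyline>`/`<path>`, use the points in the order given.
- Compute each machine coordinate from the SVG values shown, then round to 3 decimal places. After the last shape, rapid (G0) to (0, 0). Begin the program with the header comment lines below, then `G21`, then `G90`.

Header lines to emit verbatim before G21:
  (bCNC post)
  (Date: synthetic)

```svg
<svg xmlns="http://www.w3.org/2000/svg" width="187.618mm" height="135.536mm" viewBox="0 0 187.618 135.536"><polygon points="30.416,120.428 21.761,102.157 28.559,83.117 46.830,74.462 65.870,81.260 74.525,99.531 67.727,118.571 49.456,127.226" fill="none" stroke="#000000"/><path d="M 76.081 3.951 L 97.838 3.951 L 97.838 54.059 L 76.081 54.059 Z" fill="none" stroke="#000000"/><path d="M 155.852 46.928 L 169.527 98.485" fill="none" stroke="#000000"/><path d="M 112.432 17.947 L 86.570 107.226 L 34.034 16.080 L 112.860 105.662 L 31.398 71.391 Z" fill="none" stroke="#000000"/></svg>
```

1 u = 1 mm; y_m = 135.536 − y.

[1] `<polygon>` regular polygon, #000000→score S370 F2077: (30.416,15.108) → (21.761,33.379) → (28.559,52.419) → (46.830,61.074) → (65.870,54.276) → (74.525,36.005) → (67.727,16.965) → (49.456,8.310) → (30.416,15.108) (closed)

[2] `<path>` rectangle, #000000→score S370 F2077: (76.081,131.585) → (97.838,131.585) → (97.838,81.477) → (76.081,81.477) → (76.081,131.585) (closed)

[3] `<path>` line segment, #000000→score S370 F2077: (155.852,88.608) → (169.527,37.051)

[4] `<path>` closed polygon, #000000→score S370 F2077: (112.432,117.589) → (86.570,28.310) → (34.034,119.456) → (112.860,29.874) → (31.398,64.145) → (112.432,117.589) (closed)

(bCNC post)
(Date: synthetic)
G21
G90
G0 X30.416 Y15.108
M4 S370
G1 X21.761 Y33.379 F2077
G1 X28.559 Y52.419 F2077
G1 X46.830 Y61.074 F2077
G1 X65.870 Y54.276 F2077
G1 X74.525 Y36.005 F2077
G1 X67.727 Y16.965 F2077
G1 X49.456 Y8.310 F2077
G1 X30.416 Y15.108 F2077
M5
G0 X76.081 Y131.585
M4 S370
G1 X97.838 Y131.585 F2077
G1 X97.838 Y81.477 F2077
G1 X76.081 Y81.477 F2077
G1 X76.081 Y131.585 F2077
M5
G0 X155.852 Y88.608
M4 S370
G1 X169.527 Y37.051 F2077
M5
G0 X112.432 Y117.589
M4 S370
G1 X86.570 Y28.310 F2077
G1 X34.034 Y119.456 F2077
G1 X112.860 Y29.874 F2077
G1 X31.398 Y64.145 F2077
G1 X112.432 Y117.589 F2077
M5
G0 X0.000 Y0.000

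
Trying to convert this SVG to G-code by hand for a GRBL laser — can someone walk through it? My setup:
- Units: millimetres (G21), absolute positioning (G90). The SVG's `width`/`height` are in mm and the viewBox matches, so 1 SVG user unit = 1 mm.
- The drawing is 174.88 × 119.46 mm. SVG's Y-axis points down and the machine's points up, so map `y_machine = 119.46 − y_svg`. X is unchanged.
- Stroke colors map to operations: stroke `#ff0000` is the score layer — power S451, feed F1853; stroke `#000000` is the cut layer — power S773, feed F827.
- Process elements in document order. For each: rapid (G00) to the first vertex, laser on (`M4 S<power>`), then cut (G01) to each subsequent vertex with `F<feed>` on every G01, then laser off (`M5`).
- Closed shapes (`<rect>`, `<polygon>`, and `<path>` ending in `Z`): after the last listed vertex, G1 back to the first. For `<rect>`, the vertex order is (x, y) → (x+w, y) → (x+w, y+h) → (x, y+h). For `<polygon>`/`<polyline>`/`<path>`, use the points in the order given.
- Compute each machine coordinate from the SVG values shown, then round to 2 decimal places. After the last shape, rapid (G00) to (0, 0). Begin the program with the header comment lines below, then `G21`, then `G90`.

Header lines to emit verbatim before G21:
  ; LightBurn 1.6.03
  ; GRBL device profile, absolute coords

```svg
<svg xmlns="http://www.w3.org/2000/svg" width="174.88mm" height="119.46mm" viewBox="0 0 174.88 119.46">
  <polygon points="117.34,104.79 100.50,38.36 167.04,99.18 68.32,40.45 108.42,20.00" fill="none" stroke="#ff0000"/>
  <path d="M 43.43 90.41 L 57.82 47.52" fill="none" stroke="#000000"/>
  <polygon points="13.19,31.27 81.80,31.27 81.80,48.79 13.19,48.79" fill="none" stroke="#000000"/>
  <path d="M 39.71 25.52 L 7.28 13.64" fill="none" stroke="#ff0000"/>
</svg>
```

; LightBurn 1.6.03
; GRBL device profile, absolute coords
G21
G90
G00 X117.34 Y14.67
M4 S451
G01 X100.50 Y81.10 F1853
G01 X167.04 Y20.28 F1853
G01 X68.32 Y79.01 F1853
G01 X108.42 Y99.46 F1853
G01 X117.34 Y14.67 F1853
M5
G00 X43.43 Y29.05
M4 S773
G01 X57.82 Y71.94 F827
M5
G00 X13.19 Y88.19
M4 S773
G01 X81.80 Y88.19 F827
G01 X81.80 Y70.67 F827
G01 X13.19 Y70.67 F827
G01 X13.19 Y88.19 F827
M5
G00 X39.71 Y93.94
M4 S451
G01 X7.28 Y105.82 F1853
M5
G00 X0.00 Y0.00

Since the viewBox matches the mm dimensions, user units are millimetres directly. The only transform is the Y-flip y_m = 119.46 − y_svg.

Shape 1 is a closed polygon drawn with `<polygon>`. Its stroke #ff0000 means score at S451, F1853. After flipping Y the toolpath is (117.34,14.67) → (100.50,81.10) → (167.04,20.28) → (68.32,79.01) → (108.42,99.46) → (117.34,14.67), returning to the start.

Shape 2 is a line segment drawn with `<path>`. Its stroke #000000 means cut at S773, F827. After flipping Y the toolpath is (43.43,29.05) → (57.82,71.94).

Shape 3 is a rectangle drawn with `<polygon>`. Its stroke #000000 means cut at S773, F827. After flipping Y the toolpath is (13.19,88.19) → (81.80,88.19) → (81.80,70.67) → (13.19,70.67) → (13.19,88.19), returning to the start.

Shape 4 is a line segment drawn with `<path>`. Its stroke #ff0000 means score at S451, F1853. After flipping Y the toolpath is (39.71,93.94) → (7.28,105.82).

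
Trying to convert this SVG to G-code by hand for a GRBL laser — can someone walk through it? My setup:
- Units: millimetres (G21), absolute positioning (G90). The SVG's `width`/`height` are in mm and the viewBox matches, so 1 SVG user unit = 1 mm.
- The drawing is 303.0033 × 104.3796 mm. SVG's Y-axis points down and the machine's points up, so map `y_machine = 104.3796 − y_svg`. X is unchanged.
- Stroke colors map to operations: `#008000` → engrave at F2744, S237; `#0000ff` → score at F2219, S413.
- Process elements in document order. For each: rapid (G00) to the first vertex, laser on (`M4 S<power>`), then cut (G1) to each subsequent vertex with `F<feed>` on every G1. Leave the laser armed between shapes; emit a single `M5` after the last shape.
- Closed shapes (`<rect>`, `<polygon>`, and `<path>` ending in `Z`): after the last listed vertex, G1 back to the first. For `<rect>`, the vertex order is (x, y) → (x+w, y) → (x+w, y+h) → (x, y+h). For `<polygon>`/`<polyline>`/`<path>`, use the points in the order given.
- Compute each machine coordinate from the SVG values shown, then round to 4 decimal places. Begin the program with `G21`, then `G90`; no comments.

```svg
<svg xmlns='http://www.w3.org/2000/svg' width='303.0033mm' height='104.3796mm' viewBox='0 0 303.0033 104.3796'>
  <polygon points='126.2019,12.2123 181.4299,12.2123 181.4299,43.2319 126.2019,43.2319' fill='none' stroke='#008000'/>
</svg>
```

G21
G90
G00 X126.2019 Y92.1673
M4 S237
G1 X181.4299 Y92.1673 F2744
G1 X181.4299 Y61.1477 F2744
G1 X126.2019 Y61.1477 F2744
G1 X126.2019 Y92.1673 F2744
M5

viewBox `0 0 303.0033 104.3796` with mm width/height → 1 unit = 1 mm. Flip: y_m = 104.3796 − y_svg.

**Shape 1** — `<polygon>` rectangle, stroke `#008000` → engrave (S237, F2744). Machine vertices: (126.2019,92.1673) → (181.4299,92.1673) → (181.4299,61.1477) → (126.2019,61.1477) → (126.2019,92.1673). Closed: final G1 returns to the first vertex.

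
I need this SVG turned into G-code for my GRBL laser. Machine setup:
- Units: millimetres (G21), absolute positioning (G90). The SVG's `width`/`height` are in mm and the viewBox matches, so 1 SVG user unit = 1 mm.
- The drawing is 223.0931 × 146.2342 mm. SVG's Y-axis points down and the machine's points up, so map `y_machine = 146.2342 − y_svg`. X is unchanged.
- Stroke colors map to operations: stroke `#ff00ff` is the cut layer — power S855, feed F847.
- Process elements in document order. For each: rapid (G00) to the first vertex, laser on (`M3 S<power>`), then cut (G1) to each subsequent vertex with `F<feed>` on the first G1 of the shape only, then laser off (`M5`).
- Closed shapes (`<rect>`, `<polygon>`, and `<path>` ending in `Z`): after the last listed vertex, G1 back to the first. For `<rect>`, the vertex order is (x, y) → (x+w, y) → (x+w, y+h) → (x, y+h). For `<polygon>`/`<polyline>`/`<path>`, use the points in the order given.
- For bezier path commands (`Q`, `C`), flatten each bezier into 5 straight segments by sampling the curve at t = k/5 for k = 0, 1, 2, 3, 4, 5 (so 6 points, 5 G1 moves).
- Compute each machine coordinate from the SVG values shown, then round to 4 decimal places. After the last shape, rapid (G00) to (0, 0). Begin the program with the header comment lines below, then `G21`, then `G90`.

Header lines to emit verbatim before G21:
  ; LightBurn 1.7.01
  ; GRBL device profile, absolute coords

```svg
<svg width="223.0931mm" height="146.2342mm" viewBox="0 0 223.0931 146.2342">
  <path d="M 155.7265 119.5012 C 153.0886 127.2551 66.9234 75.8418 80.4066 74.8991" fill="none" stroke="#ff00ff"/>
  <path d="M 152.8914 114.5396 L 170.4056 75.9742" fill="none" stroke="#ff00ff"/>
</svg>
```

; LightBurn 1.7.01
; GRBL device profile, absolute coords
G21
G90
G00 X155.7265 Y26.7330
M3 S855
G1 X145.5859 Y28.3036 F847
G1 X124.1912 Y38.8118
G1 X100.3347 Y52.9948
G1 X82.8091 Y65.5901
G1 X80.4066 Y71.3351
M5
G00 X152.8914 Y31.6946
M3 S855
G1 X170.4056 Y70.2600 F847
M5
G00 X0.0000 Y0.0000

1 u = 1 mm; y_m = 146.2342 − y.

[1] `<path>` cubic bezier, #ff00ff→cut S855 F847: (155.7265,26.7330) → (145.5859,28.3036) → (124.1912,38.8118) → (100.3347,52.9948) → (82.8091,65.5901) → (80.4066,71.3351)

[2] `<path>` line segment, #ff00ff→cut S855 F847: (152.8914,31.6946) → (170.4056,70.2600)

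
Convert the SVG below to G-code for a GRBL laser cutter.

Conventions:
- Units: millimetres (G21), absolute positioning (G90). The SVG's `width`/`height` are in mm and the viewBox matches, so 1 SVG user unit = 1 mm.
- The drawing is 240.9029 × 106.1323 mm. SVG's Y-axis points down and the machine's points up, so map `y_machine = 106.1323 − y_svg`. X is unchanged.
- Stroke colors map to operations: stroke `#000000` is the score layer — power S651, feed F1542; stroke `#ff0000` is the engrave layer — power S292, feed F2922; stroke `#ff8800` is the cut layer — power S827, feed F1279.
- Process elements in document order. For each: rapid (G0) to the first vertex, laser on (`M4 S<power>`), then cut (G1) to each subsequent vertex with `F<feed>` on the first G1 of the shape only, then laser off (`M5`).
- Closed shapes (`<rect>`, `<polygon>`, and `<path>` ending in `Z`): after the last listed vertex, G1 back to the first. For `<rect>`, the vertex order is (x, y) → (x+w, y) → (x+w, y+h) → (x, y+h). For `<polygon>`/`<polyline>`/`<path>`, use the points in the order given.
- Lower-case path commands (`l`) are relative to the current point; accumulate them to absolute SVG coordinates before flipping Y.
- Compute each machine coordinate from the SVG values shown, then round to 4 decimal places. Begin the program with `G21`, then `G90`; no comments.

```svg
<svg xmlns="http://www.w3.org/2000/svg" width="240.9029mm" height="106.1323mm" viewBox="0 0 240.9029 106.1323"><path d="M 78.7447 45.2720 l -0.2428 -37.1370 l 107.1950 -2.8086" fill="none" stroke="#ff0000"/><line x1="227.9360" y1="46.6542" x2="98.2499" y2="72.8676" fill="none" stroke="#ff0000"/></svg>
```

Since the viewBox matches the mm dimensions, user units are millimetres directly. The only transform is the Y-flip y_m = 106.1323 − y_svg.

Shape 1 is a open polyline drawn with `<path>`. Its stroke #ff0000 means engrave at S292, F2922. After flipping Y the toolpath is (78.7447,60.8603) → (78.5019,97.9973) → (185.6969,100.8059).

Shape 2 is a line segment drawn with `<line>`. Its stroke #ff0000 means engrave at S292, F2922. After flipping Y the toolpath is (227.9360,59.4781) → (98.2499,33.2647).

G21
G90
G0 X78.7447 Y60.8603
M4 S292
G1 X78.5019 Y97.9973 F2922
G1 X185.6969 Y100.8059
M5
G0 X227.9360 Y59.4781
M4 S292
G1 X98.2499 Y33.2647 F2922
M5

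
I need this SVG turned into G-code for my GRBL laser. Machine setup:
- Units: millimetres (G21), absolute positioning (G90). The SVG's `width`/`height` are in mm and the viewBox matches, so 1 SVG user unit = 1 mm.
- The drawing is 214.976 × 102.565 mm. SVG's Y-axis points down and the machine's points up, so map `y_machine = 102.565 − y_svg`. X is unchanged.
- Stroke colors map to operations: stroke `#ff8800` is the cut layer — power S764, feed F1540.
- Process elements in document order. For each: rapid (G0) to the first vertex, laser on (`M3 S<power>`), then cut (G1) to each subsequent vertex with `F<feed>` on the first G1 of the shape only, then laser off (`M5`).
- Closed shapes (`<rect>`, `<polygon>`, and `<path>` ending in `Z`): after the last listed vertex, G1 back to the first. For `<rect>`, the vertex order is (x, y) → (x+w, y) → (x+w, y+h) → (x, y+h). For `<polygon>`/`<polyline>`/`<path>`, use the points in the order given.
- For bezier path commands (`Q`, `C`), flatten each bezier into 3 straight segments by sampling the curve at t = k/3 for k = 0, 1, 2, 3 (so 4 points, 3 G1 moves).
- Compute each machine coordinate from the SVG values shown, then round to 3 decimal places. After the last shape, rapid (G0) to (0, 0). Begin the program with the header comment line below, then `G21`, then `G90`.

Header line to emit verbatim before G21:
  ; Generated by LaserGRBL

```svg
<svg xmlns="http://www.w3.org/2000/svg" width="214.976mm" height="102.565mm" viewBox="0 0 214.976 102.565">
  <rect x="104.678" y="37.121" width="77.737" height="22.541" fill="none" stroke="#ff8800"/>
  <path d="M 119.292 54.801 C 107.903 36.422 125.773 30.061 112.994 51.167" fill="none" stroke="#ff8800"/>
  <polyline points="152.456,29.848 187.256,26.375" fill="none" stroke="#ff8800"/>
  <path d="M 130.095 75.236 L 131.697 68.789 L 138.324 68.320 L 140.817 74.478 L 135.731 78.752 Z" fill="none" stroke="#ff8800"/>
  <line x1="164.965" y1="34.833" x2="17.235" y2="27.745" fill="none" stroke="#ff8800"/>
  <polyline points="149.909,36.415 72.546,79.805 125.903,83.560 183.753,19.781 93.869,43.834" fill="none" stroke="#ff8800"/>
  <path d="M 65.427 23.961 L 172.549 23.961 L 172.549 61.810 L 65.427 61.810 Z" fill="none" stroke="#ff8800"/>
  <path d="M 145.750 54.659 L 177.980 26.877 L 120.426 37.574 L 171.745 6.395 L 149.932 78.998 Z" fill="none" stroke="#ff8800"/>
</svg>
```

viewBox `0 0 214.976 102.565` with mm width/height → 1 unit = 1 mm. Flip: y_m = 102.565 − y_svg.

**Shape 1** — `<rect>` rectangle, stroke `#ff8800` → cut (S764, F1540). Machine vertices: (104.678,65.444) → (182.415,65.444) → (182.415,42.903) → (104.678,42.903) → (104.678,65.444). Closed: final G1 returns to the first vertex.

**Shape 2** — `<path>` cubic bezier, stroke `#ff8800` → cut (S764, F1540). Control points (SVG): P0=(119.292,54.801), P1=(107.903,36.422), P2=(125.773,30.061), P3=(112.994,51.167); sampled at t=k/3. Machine vertices: (119.292,47.764) → (115.437,61.565) → (117.775,63.921) → (112.994,51.398). Open path.

**Shape 3** — `<polyline>` line segment, stroke `#ff8800` → cut (S764, F1540). Machine vertices: (152.456,72.717) → (187.256,76.190). Open path.

**Shape 4** — `<path>` regular polygon, stroke `#ff8800` → cut (S764, F1540). Machine vertices: (130.095,27.329) → (131.697,33.776) → (138.324,34.245) → (140.817,28.087) → (135.731,23.813) → (130.095,27.329). Closed: final G1 returns to the first vertex.

**Shape 5** — `<line>` line segment, stroke `#ff8800` → cut (S764, F1540). Machine vertices: (164.965,67.732) → (17.235,74.820). Open path.

**Shape 6** — `<polyline>` open polyline, stroke `#ff8800` → cut (S764, F1540). Machine vertices: (149.909,66.150) → (72.546,22.760) → (125.903,19.005) → (183.753,82.784) → (93.869,58.731). Open path.

**Shape 7** — `<path>` rectangle, stroke `#ff8800` → cut (S764, F1540). Machine vertices: (65.427,78.604) → (172.549,78.604) → (172.549,40.755) → (65.427,40.755) → (65.427,78.604). Closed: final G1 returns to the first vertex.

**Shape 8** — `<path>` closed polygon, stroke `#ff8800` → cut (S764, F1540). Machine vertices: (145.750,47.906) → (177.980,75.688) → (120.426,64.991) → (171.745,96.170) → (149.932,23.567) → (145.750,47.906). Closed: final G1 returns to the first vertex.

; Generated by LaserGRBL
G21
G90
G0 X104.678 Y65.444
M3 S764
G1 X182.415 Y65.444 F1540
G1 X182.415 Y42.903
G1 X104.678 Y42.903
G1 X104.678 Y65.444
M5
G0 X119.292 Y47.764
M3 S764
G1 X115.437 Y61.565 F1540
G1 X117.775 Y63.921
G1 X112.994 Y51.398
M5
G0 X152.456 Y72.717
M3 S764
G1 X187.256 Y76.190 F1540
M5
G0 X130.095 Y27.329
M3 S764
G1 X131.697 Y33.776 F1540
G1 X138.324 Y34.245
G1 X140.817 Y28.087
G1 X135.731 Y23.813
G1 X130.095 Y27.329
M5
G0 X164.965 Y67.732
M3 S764
G1 X17.235 Y74.820 F1540
M5
G0 X149.909 Y66.150
M3 S764
G1 X72.546 Y22.760 F1540
G1 X125.903 Y19.005
G1 X183.753 Y82.784
G1 X93.869 Y58.731
M5
G0 X65.427 Y78.604
M3 S764
G1 X172.549 Y78.604 F1540
G1 X172.549 Y40.755
G1 X65.427 Y40.755
G1 X65.427 Y78.604
M5
G0 X145.750 Y47.906
M3 S764
G1 X177.980 Y75.688 F1540
G1 X120.426 Y64.991
G1 X171.745 Y96.170
G1 X149.932 Y23.567
G1 X145.750 Y47.906
M5
G0 X0.000 Y0.000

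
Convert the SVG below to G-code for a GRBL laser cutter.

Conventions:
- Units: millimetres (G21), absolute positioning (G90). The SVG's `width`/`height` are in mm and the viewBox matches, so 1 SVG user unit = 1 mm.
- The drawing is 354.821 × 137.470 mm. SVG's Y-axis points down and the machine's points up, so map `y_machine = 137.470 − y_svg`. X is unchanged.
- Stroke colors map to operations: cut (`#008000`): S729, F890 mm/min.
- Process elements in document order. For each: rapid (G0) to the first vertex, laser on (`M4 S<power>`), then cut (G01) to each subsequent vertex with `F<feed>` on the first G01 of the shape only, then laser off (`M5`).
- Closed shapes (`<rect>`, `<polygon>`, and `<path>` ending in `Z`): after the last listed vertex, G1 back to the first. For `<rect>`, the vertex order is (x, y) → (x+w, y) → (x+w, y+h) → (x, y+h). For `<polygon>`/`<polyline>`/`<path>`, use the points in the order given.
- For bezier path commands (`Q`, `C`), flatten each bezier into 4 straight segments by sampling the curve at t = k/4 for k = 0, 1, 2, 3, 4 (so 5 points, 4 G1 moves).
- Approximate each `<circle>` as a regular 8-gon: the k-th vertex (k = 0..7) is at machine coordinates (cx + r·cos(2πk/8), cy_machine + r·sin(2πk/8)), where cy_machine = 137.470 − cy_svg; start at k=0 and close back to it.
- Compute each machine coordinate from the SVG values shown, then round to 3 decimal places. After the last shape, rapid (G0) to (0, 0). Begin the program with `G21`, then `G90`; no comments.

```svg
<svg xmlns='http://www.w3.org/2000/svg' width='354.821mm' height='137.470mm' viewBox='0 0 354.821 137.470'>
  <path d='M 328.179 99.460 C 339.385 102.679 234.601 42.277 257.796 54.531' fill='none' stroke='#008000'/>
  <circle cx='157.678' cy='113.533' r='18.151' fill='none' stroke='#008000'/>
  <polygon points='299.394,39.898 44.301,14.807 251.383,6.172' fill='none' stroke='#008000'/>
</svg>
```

G21
G90
G0 X328.179 Y38.010
M4 S729
G01 X318.647 Y45.395 F890
G01 X288.492 Y63.863
G01 X260.584 Y80.636
G01 X257.796 Y82.939
M5
G0 X175.829 Y23.937
M4 S729
G01 X170.513 Y36.772 F890
G01 X157.678 Y42.088
G01 X144.843 Y36.772
G01 X139.527 Y23.937
G01 X144.843 Y11.102
G01 X157.678 Y5.786
G01 X170.513 Y11.102
G01 X175.829 Y23.937
M5
G0 X299.394 Y97.572
M4 S729
G01 X44.301 Y122.663 F890
G01 X251.383 Y131.298
G01 X299.394 Y97.572
M5
G0 X0.000 Y0.000

1 u = 1 mm; y_m = 137.470 − y.

[1] `<path>` cubic bezier, #008000→cut S729 F890: (328.179,38.010) → (318.647,45.395) → (288.492,63.863) → (260.584,80.636) → (257.796,82.939)

[2] `<circle>` circle, #008000→cut S729 F890: (175.829,23.937) → (170.513,36.772) → (157.678,42.088) → (144.843,36.772) → (139.527,23.937) → (144.843,11.102) → (157.678,5.786) → (170.513,11.102) → (175.829,23.937) (closed)

[3] `<polygon>` closed polygon, #008000→cut S729 F890: (299.394,97.572) → (44.301,122.663) → (251.383,131.298) → (299.394,97.572) (closed)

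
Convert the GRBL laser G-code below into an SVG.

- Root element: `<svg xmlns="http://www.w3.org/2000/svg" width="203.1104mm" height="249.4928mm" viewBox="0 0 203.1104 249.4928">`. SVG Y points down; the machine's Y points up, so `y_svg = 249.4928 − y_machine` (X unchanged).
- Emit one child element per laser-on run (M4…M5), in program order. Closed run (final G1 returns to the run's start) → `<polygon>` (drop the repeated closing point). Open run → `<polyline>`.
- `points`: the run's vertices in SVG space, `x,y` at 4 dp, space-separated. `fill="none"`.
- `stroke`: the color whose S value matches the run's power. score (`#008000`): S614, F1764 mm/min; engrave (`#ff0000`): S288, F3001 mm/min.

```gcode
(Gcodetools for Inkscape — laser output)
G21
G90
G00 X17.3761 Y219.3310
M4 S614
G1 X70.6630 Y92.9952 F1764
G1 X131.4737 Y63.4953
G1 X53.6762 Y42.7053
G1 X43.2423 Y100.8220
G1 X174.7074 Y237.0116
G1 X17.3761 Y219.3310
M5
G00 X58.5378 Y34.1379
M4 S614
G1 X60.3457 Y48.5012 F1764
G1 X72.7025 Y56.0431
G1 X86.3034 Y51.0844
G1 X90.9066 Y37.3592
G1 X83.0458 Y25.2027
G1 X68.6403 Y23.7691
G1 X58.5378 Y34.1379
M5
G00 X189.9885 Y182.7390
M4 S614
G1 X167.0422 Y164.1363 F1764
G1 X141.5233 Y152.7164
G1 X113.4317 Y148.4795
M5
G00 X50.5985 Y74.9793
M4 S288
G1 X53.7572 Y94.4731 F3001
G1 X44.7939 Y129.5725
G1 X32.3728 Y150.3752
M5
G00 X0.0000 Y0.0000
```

Each laser-on run becomes one SVG element. Flip Y back into SVG space with y_svg = 249.4928 − y_machine.

Run 1: power S614 maps to stroke `#008000` (score). The run returns to its start, so emit a `<polygon>` with points (Y-flipped): 17.3761,30.1618 70.6630,156.4976 131.4737,185.9975 53.6762,206.7875 43.2423,148.6708 174.7074,12.4812.

Run 2: S614 ⇒ score layer `#008000`. The run returns to its start, so emit a `<polygon>` with points (Y-flipped): 58.5378,215.3549 60.3457,200.9916 72.7025,193.4497 86.3034,198.4084 90.9066,212.1336 83.0458,224.2901 68.6403,225.7237.

Run 3: power S614 maps to stroke `#008000` (score). The run is open, so emit a `<polyline>` with points (Y-flipped): 189.9885,66.7538 167.0422,85.3565 141.5233,96.7764 113.4317,101.0133.

Run 4: power S288 maps to stroke `#ff0000` (engrave). The run is open, so emit a `<polyline>` with points (Y-flipped): 50.5985,174.5135 53.7572,155.0197 44.7939,119.9203 32.3728,99.1176.

<svg xmlns="http://www.w3.org/2000/svg" width="203.1104mm" height="249.4928mm" viewBox="0 0 203.1104 249.4928">
  <polygon points="17.3761,30.1618 70.6630,156.4976 131.4737,185.9975 53.6762,206.7875 43.2423,148.6708 174.7074,12.4812" fill="none" stroke="#008000"/>
  <polygon points="58.5378,215.3549 60.3457,200.9916 72.7025,193.4497 86.3034,198.4084 90.9066,212.1336 83.0458,224.2901 68.6403,225.7237" fill="none" stroke="#008000"/>
  <polyline points="189.9885,66.7538 167.0422,85.3565 141.5233,96.7764 113.4317,101.0133" fill="none" stroke="#008000"/>
  <polyline points="50.5985,174.5135 53.7572,155.0197 44.7939,119.9203 32.3728,99.1176" fill="none" stroke="#ff0000"/>
</svg>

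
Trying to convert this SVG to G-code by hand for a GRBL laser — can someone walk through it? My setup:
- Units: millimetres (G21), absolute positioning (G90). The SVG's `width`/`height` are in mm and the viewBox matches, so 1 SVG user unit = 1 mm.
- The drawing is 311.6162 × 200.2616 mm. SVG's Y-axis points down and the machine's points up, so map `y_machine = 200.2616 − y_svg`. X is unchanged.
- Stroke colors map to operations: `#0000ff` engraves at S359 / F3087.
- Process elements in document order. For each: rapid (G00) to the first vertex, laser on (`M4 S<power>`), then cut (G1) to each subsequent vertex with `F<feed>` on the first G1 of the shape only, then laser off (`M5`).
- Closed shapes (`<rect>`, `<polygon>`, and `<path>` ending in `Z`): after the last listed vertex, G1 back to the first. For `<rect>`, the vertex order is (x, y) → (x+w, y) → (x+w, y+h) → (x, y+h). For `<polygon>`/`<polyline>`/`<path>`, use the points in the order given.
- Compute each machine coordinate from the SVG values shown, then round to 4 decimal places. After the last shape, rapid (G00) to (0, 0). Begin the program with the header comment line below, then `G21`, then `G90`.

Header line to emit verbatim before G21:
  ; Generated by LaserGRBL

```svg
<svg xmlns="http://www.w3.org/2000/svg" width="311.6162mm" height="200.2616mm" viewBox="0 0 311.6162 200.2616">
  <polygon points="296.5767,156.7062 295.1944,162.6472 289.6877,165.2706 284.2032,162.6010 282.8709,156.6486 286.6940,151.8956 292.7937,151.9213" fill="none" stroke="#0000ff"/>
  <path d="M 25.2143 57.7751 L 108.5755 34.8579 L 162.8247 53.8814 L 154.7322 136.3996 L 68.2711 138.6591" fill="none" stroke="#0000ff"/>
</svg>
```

viewBox `0 0 311.6162 200.2616` with mm width/height → 1 unit = 1 mm. Flip: y_m = 200.2616 − y_svg.

**Shape 1** — `<polygon>` regular polygon, stroke `#0000ff` → engrave (S359, F3087). Machine vertices: (296.5767,43.5554) → (295.1944,37.6144) → (289.6877,34.9910) → (284.2032,37.6606) → (282.8709,43.6130) → (286.6940,48.3660) → (292.7937,48.3403) → (296.5767,43.5554). Closed: final G1 returns to the first vertex.

**Shape 2** — `<path>` open polyline, stroke `#0000ff` → engrave (S359, F3087). Machine vertices: (25.2143,142.4865) → (108.5755,165.4037) → (162.8247,146.3802) → (154.7322,63.8620) → (68.2711,61.6025). Open path.

; Generated by LaserGRBL
G21
G90
G00 X296.5767 Y43.5554
M4 S359
G1 X295.1944 Y37.6144 F3087
G1 X289.6877 Y34.9910
G1 X284.2032 Y37.6606
G1 X282.8709 Y43.6130
G1 X286.6940 Y48.3660
G1 X292.7937 Y48.3403
G1 X296.5767 Y43.5554
M5
G00 X25.2143 Y142.4865
M4 S359
G1 X108.5755 Y165.4037 F3087
G1 X162.8247 Y146.3802
G1 X154.7322 Y63.8620
G1 X68.2711 Y61.6025
M5
G00 X0.0000 Y0.0000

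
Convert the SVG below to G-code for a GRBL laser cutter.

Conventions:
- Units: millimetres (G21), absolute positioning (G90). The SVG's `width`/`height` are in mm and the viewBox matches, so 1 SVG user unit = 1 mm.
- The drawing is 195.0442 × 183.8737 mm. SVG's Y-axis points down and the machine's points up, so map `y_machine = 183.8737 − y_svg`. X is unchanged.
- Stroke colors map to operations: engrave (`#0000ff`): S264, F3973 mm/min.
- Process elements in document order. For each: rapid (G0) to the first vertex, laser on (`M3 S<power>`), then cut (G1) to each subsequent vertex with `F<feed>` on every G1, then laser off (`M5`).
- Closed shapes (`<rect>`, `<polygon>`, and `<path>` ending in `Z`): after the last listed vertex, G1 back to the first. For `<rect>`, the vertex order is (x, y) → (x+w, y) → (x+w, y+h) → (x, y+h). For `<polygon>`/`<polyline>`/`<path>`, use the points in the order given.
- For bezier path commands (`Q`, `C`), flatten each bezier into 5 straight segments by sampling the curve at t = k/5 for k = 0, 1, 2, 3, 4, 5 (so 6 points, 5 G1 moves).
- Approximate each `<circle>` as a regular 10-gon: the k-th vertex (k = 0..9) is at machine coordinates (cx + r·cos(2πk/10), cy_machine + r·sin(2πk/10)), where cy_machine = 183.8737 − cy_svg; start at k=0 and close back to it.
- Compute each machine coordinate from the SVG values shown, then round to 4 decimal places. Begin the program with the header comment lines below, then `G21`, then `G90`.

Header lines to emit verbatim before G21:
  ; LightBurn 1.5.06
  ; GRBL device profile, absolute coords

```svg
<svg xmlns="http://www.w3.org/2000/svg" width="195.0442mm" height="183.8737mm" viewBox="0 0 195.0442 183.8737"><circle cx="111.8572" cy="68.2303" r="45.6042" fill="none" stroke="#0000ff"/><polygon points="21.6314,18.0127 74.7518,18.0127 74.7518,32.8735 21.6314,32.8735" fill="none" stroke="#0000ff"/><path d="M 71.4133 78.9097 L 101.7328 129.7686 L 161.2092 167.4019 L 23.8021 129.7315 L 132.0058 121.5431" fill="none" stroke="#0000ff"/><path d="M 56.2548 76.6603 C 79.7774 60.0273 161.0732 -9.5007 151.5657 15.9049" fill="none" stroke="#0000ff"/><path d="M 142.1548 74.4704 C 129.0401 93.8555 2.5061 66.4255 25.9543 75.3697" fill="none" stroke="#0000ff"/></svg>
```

; LightBurn 1.5.06
; GRBL device profile, absolute coords
G21
G90
G0 X157.4614 Y115.6434
M3 S264
G1 X148.7518 Y142.4489 F3973
G1 X125.9497 Y159.0156 F3973
G1 X97.7647 Y159.0156 F3973
G1 X74.9626 Y142.4489 F3973
G1 X66.2530 Y115.6434 F3973
G1 X74.9626 Y88.8379 F3973
G1 X97.7647 Y72.2712 F3973
G1 X125.9497 Y72.2712 F3973
G1 X148.7518 Y88.8379 F3973
G1 X157.4614 Y115.6434 F3973
M5
G0 X21.6314 Y165.8610
M3 S264
G1 X74.7518 Y165.8610 F3973
G1 X74.7518 Y151.0002 F3973
G1 X21.6314 Y151.0002 F3973
G1 X21.6314 Y165.8610 F3973
M5
G0 X71.4133 Y104.9640
M3 S264
G1 X101.7328 Y54.1051 F3973
G1 X161.2092 Y16.4718 F3973
G1 X23.8021 Y54.1422 F3973
G1 X132.0058 Y62.3306 F3973
M5
G0 X56.2548 Y107.2134
M3 S264
G1 X76.1125 Y122.3580 F3973
G1 X102.7042 Y143.1016 F3973
G1 X128.8980 Y162.3484 F3973
G1 X147.5624 Y173.0028 F3973
G1 X151.5657 Y167.9688 F3973
M5
G0 X142.1548 Y109.4033
M3 S264
G1 X122.7829 Y102.7245 F3973
G1 X88.8336 Y103.2883 F3973
G1 X52.9502 Y107.1015 F3973
G1 X27.7760 Y110.1711 F3973
G1 X25.9543 Y108.5040 F3973
M5

1 u = 1 mm; y_m = 183.8737 − y.

[1] `<circle>` circle, #0000ff→engrave S264 F3973: (157.4614,115.6434) → (148.7518,142.4489) → (125.9497,159.0156) → (97.7647,159.0156) → (74.9626,142.4489) → (66.2530,115.6434) → (74.9626,88.8379) → (97.7647,72.2712) → (125.9497,72.2712) → (148.7518,88.8379) → (157.4614,115.6434) (closed)

[2] `<polygon>` rectangle, #0000ff→engrave S264 F3973: (21.6314,165.8610) → (74.7518,165.8610) → (74.7518,151.0002) → (21.6314,151.0002) → (21.6314,165.8610) (closed)

[3] `<path>` open polyline, #0000ff→engrave S264 F3973: (71.4133,104.9640) → (101.7328,54.1051) → (161.2092,16.4718) → (23.8021,54.1422) → (132.0058,62.3306)

[4] `<path>` cubic bezier, #0000ff→engrave S264 F3973: (56.2548,107.2134) → (76.1125,122.3580) → (102.7042,143.1016) → (128.8980,162.3484) → (147.5624,173.0028) → (151.5657,167.9688)

[5] `<path>` cubic bezier, #0000ff→engrave S264 F3973: (142.1548,109.4033) → (122.7829,102.7245) → (88.8336,103.2883) → (52.9502,107.1015) → (27.7760,110.1711) → (25.9543,108.5040)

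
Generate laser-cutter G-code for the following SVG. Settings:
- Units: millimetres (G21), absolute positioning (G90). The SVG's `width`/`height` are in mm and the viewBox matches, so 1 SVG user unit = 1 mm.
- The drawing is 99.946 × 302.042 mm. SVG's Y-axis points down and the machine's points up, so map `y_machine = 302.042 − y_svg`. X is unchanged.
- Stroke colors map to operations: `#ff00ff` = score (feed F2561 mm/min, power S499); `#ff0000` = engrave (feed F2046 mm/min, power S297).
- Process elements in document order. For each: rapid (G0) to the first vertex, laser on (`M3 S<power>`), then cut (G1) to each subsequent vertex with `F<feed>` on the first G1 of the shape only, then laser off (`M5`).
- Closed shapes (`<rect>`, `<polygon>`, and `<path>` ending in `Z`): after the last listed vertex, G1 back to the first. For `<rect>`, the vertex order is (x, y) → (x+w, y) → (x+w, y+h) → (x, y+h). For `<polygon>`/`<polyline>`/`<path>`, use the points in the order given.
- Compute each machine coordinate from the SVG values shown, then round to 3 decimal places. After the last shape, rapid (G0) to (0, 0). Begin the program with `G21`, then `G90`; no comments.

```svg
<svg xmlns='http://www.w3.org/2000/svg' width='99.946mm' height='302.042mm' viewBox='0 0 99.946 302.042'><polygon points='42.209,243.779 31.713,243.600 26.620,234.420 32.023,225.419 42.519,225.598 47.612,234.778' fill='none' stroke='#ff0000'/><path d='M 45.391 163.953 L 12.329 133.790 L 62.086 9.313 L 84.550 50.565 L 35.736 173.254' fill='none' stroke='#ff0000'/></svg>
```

1 u = 1 mm; y_m = 302.042 − y.

[1] `<polygon>` regular polygon, #ff0000→engrave S297 F2046: (42.209,58.263) → (31.713,58.442) → (26.620,67.622) → (32.023,76.623) → (42.519,76.444) → (47.612,67.264) → (42.209,58.263) (closed)

[2] `<path>` open polyline, #ff0000→engrave S297 F2046: (45.391,138.089) → (12.329,168.252) → (62.086,292.729) → (84.550,251.477) → (35.736,128.788)

G21
G90
G0 X42.209 Y58.263
M3 S297
G1 X31.713 Y58.442 F2046
G1 X26.620 Y67.622
G1 X32.023 Y76.623
G1 X42.519 Y76.444
G1 X47.612 Y67.264
G1 X42.209 Y58.263
M5
G0 X45.391 Y138.089
M3 S297
G1 X12.329 Y168.252 F2046
G1 X62.086 Y292.729
G1 X84.550 Y251.477
G1 X35.736 Y128.788
M5
G0 X0.000 Y0.000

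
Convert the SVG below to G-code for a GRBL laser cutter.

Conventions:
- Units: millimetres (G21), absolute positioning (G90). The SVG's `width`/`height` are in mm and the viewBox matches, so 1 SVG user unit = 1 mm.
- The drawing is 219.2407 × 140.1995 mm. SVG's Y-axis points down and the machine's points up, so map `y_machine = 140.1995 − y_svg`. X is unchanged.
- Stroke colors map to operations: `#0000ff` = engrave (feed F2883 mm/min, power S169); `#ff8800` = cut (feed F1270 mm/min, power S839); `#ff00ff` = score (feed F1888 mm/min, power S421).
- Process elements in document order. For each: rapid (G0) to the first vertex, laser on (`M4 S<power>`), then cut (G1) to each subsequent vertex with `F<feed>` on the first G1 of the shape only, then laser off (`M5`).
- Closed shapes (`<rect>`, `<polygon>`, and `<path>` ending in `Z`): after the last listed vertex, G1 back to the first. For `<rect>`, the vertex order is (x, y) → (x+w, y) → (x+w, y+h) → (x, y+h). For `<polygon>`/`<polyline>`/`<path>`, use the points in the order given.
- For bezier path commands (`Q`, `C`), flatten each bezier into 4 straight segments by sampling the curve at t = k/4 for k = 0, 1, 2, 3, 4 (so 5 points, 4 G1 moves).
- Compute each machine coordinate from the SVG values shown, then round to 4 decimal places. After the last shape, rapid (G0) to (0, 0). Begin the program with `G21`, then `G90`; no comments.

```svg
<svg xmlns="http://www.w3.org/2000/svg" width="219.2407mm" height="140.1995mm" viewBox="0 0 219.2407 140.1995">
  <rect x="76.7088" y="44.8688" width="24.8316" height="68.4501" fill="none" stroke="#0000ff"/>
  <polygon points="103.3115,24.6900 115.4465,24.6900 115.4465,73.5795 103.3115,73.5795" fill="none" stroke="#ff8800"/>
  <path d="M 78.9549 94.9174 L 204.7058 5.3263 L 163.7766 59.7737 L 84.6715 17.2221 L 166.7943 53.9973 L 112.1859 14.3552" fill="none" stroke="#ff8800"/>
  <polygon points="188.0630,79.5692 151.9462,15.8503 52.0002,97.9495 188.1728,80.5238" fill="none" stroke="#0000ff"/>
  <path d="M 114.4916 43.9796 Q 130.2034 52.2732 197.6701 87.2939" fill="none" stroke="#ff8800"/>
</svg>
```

Since the viewBox matches the mm dimensions, user units are millimetres directly. The only transform is the Y-flip y_m = 140.1995 − y_svg.

Shape 1 is a rectangle drawn with `<rect>`. Its stroke #0000ff means engrave at S169, F2883. After flipping Y the toolpath is (76.7088,95.3307) → (101.5404,95.3307) → (101.5404,26.8806) → (76.7088,26.8806) → (76.7088,95.3307), returning to the start.

Shape 2 is a rectangle drawn with `<polygon>`. Its stroke #ff8800 means cut at S839, F1270. After flipping Y the toolpath is (103.3115,115.5095) → (115.4465,115.5095) → (115.4465,66.6200) → (103.3115,66.6200) → (103.3115,115.5095), returning to the start.

Shape 3 is a open polyline drawn with `<path>`. Its stroke #ff8800 means cut at S839, F1270. After flipping Y the toolpath is (78.9549,45.2821) → (204.7058,134.8732) → (163.7766,80.4258) → (84.6715,122.9774) → (166.7943,86.2022) → (112.1859,125.8443).

Shape 4 is a closed polygon drawn with `<polygon>`. Its stroke #0000ff means engrave at S169, F2883. After flipping Y the toolpath is (188.0630,60.6303) → (151.9462,124.3492) → (52.0002,42.2500) → (188.1728,59.6757) → (188.0630,60.6303), returning to the start.

Shape 5 is a quadratic bezier drawn with `<path>`. Its stroke #ff8800 means cut at S839, F1270. After flipping Y the toolpath is (114.4916,96.2199) → (125.5822,90.4027) → (143.1421,81.2445) → (167.1714,68.7455) → (197.6701,52.9056).

G21
G90
G0 X76.7088 Y95.3307
M4 S169
G1 X101.5404 Y95.3307 F2883
G1 X101.5404 Y26.8806
G1 X76.7088 Y26.8806
G1 X76.7088 Y95.3307
M5
G0 X103.3115 Y115.5095
M4 S839
G1 X115.4465 Y115.5095 F1270
G1 X115.4465 Y66.6200
G1 X103.3115 Y66.6200
G1 X103.3115 Y115.5095
M5
G0 X78.9549 Y45.2821
M4 S839
G1 X204.7058 Y134.8732 F1270
G1 X163.7766 Y80.4258
G1 X84.6715 Y122.9774
G1 X166.7943 Y86.2022
G1 X112.1859 Y125.8443
M5
G0 X188.0630 Y60.6303
M4 S169
G1 X151.9462 Y124.3492 F2883
G1 X52.0002 Y42.2500
G1 X188.1728 Y59.6757
G1 X188.0630 Y60.6303
M5
G0 X114.4916 Y96.2199
M4 S839
G1 X125.5822 Y90.4027 F1270
G1 X143.1421 Y81.2445
G1 X167.1714 Y68.7455
G1 X197.6701 Y52.9056
M5
G0 X0.0000 Y0.0000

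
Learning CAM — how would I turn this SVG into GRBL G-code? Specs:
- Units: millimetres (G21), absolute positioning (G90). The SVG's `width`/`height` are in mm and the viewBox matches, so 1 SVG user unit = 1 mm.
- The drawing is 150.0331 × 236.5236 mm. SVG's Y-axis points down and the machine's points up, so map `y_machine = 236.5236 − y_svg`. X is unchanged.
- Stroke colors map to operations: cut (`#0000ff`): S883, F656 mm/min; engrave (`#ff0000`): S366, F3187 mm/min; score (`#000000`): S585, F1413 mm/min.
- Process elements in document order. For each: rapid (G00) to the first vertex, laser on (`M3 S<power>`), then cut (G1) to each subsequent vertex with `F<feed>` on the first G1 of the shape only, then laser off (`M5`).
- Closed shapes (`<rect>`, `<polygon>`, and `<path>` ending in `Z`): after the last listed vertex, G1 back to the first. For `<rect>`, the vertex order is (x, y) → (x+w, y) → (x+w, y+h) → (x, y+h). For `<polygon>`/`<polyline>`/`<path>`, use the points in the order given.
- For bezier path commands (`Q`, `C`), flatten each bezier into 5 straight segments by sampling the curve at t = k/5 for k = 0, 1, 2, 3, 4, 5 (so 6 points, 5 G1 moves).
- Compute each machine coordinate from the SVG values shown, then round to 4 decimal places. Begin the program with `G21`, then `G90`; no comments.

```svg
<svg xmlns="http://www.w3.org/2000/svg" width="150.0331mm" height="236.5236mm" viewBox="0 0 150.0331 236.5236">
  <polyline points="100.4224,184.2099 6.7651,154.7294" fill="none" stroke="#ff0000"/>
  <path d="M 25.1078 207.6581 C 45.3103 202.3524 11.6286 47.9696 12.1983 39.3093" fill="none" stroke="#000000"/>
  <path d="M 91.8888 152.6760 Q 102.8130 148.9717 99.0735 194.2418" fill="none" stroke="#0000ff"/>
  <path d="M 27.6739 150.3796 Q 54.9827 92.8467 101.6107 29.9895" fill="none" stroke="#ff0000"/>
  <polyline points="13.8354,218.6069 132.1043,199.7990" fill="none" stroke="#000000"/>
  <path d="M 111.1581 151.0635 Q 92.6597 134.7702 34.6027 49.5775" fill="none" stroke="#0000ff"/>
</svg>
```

Since the viewBox matches the mm dimensions, user units are millimetres directly. The only transform is the Y-flip y_m = 236.5236 − y_svg.

Shape 1 is a line segment drawn with `<polyline>`. Its stroke #ff0000 means engrave at S366, F3187. After flipping Y the toolpath is (100.4224,52.3137) → (6.7651,81.7942).

Shape 2 is a cubic bezier drawn with `<path>`. Its stroke #000000 means score at S585, F1413. After flipping Y the toolpath is (25.1078,28.8655) → (31.4683,47.5798) → (29.1271,87.9222) → (22.3147,135.7423) → (15.2616,176.8898) → (12.1983,197.2143).

Shape 3 is a quadratic bezier drawn with `<path>`. Its stroke #0000ff means cut at S883, F656. After flipping Y the toolpath is (91.8888,83.8476) → (95.6719,83.3703) → (98.2820,78.9751) → (99.7189,70.6620) → (99.9828,58.4309) → (99.0735,42.2818).

Shape 4 is a quadratic bezier drawn with `<path>`. Its stroke #ff0000 means engrave at S366, F3187. After flipping Y the toolpath is (27.6739,86.1440) → (39.3702,109.3701) → (52.6120,133.0222) → (67.3994,157.1002) → (83.7323,181.6042) → (101.6107,206.5341).

Shape 5 is a line segment drawn with `<polyline>`. Its stroke #000000 means score at S585, F1413. After flipping Y the toolpath is (13.8354,17.9167) → (132.1043,36.7246).

Shape 6 is a quadratic bezier drawn with `<path>`. Its stroke #0000ff means cut at S883, F656. After flipping Y the toolpath is (111.1581,85.4601) → (102.1764,94.7334) → (90.0300,109.5186) → (74.7189,129.8158) → (56.2432,155.6250) → (34.6027,186.9461).

G21
G90
G00 X100.4224 Y52.3137
M3 S366
G1 X6.7651 Y81.7942 F3187
M5
G00 X25.1078 Y28.8655
M3 S585
G1 X31.4683 Y47.5798 F1413
G1 X29.1271 Y87.9222
G1 X22.3147 Y135.7423
G1 X15.2616 Y176.8898
G1 X12.1983 Y197.2143
M5
G00 X91.8888 Y83.8476
M3 S883
G1 X95.6719 Y83.3703 F656
G1 X98.2820 Y78.9751
G1 X99.7189 Y70.6620
G1 X99.9828 Y58.4309
G1 X99.0735 Y42.2818
M5
G00 X27.6739 Y86.1440
M3 S366
G1 X39.3702 Y109.3701 F3187
G1 X52.6120 Y133.0222
G1 X67.3994 Y157.1002
G1 X83.7323 Y181.6042
G1 X101.6107 Y206.5341
M5
G00 X13.8354 Y17.9167
M3 S585
G1 X132.1043 Y36.7246 F1413
M5
G00 X111.1581 Y85.4601
M3 S883
G1 X102.1764 Y94.7334 F656
G1 X90.0300 Y109.5186
G1 X74.7189 Y129.8158
G1 X56.2432 Y155.6250
G1 X34.6027 Y186.9461
M5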